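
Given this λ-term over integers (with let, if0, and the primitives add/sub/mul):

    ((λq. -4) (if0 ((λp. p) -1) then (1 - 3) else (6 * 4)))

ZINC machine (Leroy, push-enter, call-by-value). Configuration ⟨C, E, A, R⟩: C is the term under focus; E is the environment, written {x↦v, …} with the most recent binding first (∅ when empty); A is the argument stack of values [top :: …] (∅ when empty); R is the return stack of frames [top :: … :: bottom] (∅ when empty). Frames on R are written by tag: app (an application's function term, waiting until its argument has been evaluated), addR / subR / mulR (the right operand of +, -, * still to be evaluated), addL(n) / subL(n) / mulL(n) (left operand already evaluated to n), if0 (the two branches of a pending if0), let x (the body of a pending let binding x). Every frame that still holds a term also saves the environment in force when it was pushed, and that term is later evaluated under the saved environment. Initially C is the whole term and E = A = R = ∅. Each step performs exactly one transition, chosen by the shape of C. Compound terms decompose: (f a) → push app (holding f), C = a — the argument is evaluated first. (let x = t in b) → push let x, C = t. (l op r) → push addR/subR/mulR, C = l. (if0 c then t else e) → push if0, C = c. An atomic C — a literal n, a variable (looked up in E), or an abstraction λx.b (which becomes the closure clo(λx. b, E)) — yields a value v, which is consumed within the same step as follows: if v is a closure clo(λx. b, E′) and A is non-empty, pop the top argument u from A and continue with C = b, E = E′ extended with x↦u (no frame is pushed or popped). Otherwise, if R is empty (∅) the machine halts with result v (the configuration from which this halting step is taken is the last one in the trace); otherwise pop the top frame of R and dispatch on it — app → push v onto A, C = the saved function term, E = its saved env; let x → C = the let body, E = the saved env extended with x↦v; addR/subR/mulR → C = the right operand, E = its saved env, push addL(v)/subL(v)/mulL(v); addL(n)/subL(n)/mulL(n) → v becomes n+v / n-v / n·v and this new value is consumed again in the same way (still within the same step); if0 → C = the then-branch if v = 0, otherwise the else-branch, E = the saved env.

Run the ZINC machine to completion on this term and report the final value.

t=0: <C=((λq. -4) (if0 ((λp. p) -1) then (1 - 3) else (6 * 4))), E=∅, A=∅, R=∅>
t=1: <C=(if0 ((λp. p) -1) then (1 - 3) else (6 * 4)), E=∅, A=∅, R=[app]>
t=2: <C=((λp. p) -1), E=∅, A=∅, R=[if0 :: app]>
t=3: <C=-1, E=∅, A=∅, R=[app :: if0 :: app]>
t=4: <C=(λp. p), E=∅, A=[-1], R=[if0 :: app]>
t=5: <C=p, E={p↦-1}, A=∅, R=[if0 :: app]>
t=6: <C=(6 * 4), E=∅, A=∅, R=[app]>
t=7: <C=6, E=∅, A=∅, R=[mulR :: app]>
t=8: <C=4, E=∅, A=∅, R=[mulL(6) :: app]>
t=9: <C=(λq. -4), E=∅, A=[24], R=∅>
t=10: <C=-4, E={q↦24}, A=∅, R=∅>
→ final value -4

Answer: -4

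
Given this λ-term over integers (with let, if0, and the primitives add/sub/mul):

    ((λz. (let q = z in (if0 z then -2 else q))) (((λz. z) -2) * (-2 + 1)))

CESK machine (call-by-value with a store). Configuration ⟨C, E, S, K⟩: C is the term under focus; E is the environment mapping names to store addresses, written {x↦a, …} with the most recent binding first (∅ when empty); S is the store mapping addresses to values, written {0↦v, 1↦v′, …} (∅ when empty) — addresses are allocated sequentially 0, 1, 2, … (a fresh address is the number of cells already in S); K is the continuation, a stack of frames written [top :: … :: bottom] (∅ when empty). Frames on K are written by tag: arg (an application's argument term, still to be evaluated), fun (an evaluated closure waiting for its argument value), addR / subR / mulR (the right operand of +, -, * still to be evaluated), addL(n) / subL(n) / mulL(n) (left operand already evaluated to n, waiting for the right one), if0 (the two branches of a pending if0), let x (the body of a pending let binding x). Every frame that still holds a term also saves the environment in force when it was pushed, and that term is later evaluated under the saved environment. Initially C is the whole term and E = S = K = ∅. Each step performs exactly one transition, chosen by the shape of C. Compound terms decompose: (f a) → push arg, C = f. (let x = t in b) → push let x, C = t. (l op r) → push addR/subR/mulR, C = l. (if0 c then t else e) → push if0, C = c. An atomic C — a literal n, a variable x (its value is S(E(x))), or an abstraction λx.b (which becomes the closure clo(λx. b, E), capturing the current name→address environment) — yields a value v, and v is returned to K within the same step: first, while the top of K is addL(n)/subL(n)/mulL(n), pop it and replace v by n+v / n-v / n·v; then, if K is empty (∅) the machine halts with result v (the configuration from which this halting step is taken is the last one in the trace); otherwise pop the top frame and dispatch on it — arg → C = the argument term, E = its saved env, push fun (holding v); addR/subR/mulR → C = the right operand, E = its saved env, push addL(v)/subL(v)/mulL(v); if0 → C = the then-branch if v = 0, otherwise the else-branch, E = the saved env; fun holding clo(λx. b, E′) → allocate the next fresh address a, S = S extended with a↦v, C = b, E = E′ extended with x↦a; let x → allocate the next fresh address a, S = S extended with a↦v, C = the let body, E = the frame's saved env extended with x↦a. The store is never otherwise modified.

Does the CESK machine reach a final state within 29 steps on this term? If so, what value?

Answer: 2

Machine steps:
0. <C=((λz. (let q = z in (if0 z then -2 else q))) (((λz. z) -2) * (-2 + 1))), E=∅, S=∅, K=∅>
1. <C=(λz. (let q = z in (if0 z then -2 else q))), E=∅, S=∅, K=[arg]>
2. <C=(((λz. z) -2) * (-2 + 1)), E=∅, S=∅, K=[fun]>
3. <C=((λz. z) -2), E=∅, S=∅, K=[mulR :: fun]>
4. <C=(λz. z), E=∅, S=∅, K=[arg :: mulR :: fun]>
5. <C=-2, E=∅, S=∅, K=[fun :: mulR :: fun]>
6. <C=z, E={z↦0}, S={0↦-2}, K=[mulR :: fun]>
7. <C=(-2 + 1), E=∅, S={0↦-2}, K=[mulL(-2) :: fun]>
8. <C=-2, E=∅, S={0↦-2}, K=[addR :: mulL(-2) :: fun]>
9. <C=1, E=∅, S={0↦-2}, K=[addL(-2) :: mulL(-2) :: fun]>
10. <C=(let q = z in (if0 z then -2 else q)), E={z↦1}, S={0↦-2, 1↦2}, K=∅>
11. <C=z, E={z↦1}, S={0↦-2, 1↦2}, K=[let q]>
12. <C=(if0 z then -2 else q), E={q↦2, z↦1}, S={0↦-2, 1↦2, 2↦2}, K=∅>
13. <C=z, E={q↦2, z↦1}, S={0↦-2, 1↦2, 2↦2}, K=[if0]>
14. <C=q, E={q↦2, z↦1}, S={0↦-2, 1↦2, 2↦2}, K=∅>
→ final value 2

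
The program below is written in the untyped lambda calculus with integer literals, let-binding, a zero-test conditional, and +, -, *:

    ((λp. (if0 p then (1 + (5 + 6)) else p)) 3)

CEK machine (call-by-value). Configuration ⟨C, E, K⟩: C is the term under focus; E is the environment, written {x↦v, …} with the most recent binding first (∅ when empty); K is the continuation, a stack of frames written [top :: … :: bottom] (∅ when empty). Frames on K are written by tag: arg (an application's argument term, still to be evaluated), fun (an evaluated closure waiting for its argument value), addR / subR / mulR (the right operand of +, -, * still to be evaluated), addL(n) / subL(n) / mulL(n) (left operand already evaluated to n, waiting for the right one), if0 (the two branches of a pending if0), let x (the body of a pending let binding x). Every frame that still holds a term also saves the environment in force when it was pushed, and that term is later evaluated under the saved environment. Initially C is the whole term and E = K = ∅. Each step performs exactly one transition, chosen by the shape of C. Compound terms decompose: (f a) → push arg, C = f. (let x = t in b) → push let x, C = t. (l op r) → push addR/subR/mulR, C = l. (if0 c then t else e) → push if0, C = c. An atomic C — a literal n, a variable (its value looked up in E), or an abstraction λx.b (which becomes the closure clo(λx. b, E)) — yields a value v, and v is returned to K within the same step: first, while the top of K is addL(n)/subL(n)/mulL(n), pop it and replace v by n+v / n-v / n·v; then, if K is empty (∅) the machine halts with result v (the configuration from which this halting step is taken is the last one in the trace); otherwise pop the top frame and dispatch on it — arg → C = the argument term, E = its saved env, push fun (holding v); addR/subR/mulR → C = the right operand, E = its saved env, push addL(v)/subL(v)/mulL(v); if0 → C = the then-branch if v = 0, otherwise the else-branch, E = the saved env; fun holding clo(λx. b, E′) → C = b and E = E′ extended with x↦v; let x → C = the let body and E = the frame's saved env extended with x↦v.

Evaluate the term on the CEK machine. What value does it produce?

t=0: ⟨C=((λp. (if0 p then (1 + (5 + 6)) else p)) 3); E=∅; K=∅⟩
t=1: ⟨C=(λp. (if0 p then (1 + (5 + 6)) else p)); E=∅; K=[arg]⟩
t=2: ⟨C=3; E=∅; K=[fun]⟩
t=3: ⟨C=(if0 p then (1 + (5 + 6)) else p); E={p↦3}; K=∅⟩
t=4: ⟨C=p; E={p↦3}; K=[if0]⟩
t=5: ⟨C=p; E={p↦3}; K=∅⟩
→ final value 3

Answer: 3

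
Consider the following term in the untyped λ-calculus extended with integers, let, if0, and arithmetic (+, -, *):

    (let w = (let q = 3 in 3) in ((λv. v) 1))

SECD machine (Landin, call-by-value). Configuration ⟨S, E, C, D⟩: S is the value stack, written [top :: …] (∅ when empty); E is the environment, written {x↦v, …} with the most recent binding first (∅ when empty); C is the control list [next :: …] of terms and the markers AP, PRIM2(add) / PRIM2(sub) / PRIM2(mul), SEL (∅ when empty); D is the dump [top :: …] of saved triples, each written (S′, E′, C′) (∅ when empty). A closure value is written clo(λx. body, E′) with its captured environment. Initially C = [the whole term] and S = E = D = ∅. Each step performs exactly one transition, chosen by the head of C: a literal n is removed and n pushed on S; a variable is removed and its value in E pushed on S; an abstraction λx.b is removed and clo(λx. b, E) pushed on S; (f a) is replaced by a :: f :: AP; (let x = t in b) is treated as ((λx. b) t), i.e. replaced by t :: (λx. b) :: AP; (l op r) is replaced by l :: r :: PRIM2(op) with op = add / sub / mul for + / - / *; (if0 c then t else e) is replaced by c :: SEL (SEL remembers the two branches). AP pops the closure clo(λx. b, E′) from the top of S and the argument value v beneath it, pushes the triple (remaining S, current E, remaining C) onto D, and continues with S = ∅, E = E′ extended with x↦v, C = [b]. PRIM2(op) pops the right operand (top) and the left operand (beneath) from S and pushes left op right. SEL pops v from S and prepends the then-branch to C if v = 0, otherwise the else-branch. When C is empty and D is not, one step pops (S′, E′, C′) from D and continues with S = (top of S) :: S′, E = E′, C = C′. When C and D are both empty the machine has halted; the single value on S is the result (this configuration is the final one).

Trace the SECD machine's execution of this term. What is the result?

[0] <S=∅, E=∅, C=[(let w = (let q = 3 in 3) in ((λv. v) 1))], D=∅>
[1] <S=∅, E=∅, C=[(let q = 3 in 3) :: (λw. ((λv. v) 1)) :: AP], D=∅>
[2] <S=∅, E=∅, C=[3 :: (λq. 3) :: AP :: (λw. ((λv. v) 1)) :: AP], D=∅>
[3] <S=[3], E=∅, C=[(λq. 3) :: AP :: (λw. ((λv. v) 1)) :: AP], D=∅>
[4] <S=[clo(λq. 3, ∅) :: 3], E=∅, C=[AP :: (λw. ((λv. v) 1)) :: AP], D=∅>
[5] <S=∅, E={q↦3}, C=[3], D=[(∅, ∅, [(λw. ((λv. v) 1)) :: AP])]>
[6] <S=[3], E={q↦3}, C=∅, D=[(∅, ∅, [(λw. ((λv. v) 1)) :: AP])]>
[7] <S=[3], E=∅, C=[(λw. ((λv. v) 1)) :: AP], D=∅>
[8] <S=[clo(λw. ((λv. v) 1), ∅) :: 3], E=∅, C=[AP], D=∅>
[9] <S=∅, E={w↦3}, C=[((λv. v) 1)], D=[(∅, ∅, ∅)]>
[10] <S=∅, E={w↦3}, C=[1 :: (λv. v) :: AP], D=[(∅, ∅, ∅)]>
[11] <S=[1], E={w↦3}, C=[(λv. v) :: AP], D=[(∅, ∅, ∅)]>
[12] <S=[clo(λv. v, {w↦3}) :: 1], E={w↦3}, C=[AP], D=[(∅, ∅, ∅)]>
[13] <S=∅, E={v↦1, w↦3}, C=[v], D=[(∅, {w↦3}, ∅) :: (∅, ∅, ∅)]>
[14] <S=[1], E={v↦1, w↦3}, C=∅, D=[(∅, {w↦3}, ∅) :: (∅, ∅, ∅)]>
[15] <S=[1], E={w↦3}, C=∅, D=[(∅, ∅, ∅)]>
[16] <S=[1], E=∅, C=∅, D=∅>
→ final value 1

Answer: 1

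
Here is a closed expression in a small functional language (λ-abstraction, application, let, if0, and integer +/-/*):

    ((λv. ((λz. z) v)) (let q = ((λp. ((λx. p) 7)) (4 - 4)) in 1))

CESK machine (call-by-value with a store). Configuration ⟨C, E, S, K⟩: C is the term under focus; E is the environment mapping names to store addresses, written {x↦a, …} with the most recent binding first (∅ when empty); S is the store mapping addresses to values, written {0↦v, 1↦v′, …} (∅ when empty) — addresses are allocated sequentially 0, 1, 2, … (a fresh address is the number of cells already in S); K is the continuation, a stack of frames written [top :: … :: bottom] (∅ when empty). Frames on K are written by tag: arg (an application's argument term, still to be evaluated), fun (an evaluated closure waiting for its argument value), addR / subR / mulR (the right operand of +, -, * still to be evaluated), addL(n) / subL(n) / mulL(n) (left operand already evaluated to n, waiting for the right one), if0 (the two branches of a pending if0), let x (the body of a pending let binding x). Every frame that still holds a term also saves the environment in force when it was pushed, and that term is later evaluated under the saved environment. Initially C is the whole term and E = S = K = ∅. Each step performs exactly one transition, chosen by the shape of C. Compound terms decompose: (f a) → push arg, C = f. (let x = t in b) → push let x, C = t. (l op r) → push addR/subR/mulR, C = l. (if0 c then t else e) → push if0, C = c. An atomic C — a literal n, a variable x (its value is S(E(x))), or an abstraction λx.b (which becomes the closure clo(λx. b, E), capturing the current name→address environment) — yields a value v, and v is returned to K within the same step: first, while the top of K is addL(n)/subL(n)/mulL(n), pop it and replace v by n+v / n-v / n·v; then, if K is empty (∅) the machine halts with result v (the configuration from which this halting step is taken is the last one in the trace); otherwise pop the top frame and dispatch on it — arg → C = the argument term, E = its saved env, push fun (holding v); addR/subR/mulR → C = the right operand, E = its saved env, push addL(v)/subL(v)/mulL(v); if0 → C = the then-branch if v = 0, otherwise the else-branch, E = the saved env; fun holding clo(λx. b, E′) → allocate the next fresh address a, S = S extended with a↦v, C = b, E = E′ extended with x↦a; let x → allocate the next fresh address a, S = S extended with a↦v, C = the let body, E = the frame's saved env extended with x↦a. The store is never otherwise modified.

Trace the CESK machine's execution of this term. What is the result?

t=0: ⟨C=((λv. ((λz. z) v)) (let q = ((λp. ((λx. p) 7)) (4 - 4)) in 1)); E=∅; S=∅; K=∅⟩
t=1: ⟨C=(λv. ((λz. z) v)); E=∅; S=∅; K=[arg]⟩
t=2: ⟨C=(let q = ((λp. ((λx. p) 7)) (4 - 4)) in 1); E=∅; S=∅; K=[fun]⟩
t=3: ⟨C=((λp. ((λx. p) 7)) (4 - 4)); E=∅; S=∅; K=[let q :: fun]⟩
t=4: ⟨C=(λp. ((λx. p) 7)); E=∅; S=∅; K=[arg :: let q :: fun]⟩
t=5: ⟨C=(4 - 4); E=∅; S=∅; K=[fun :: let q :: fun]⟩
t=6: ⟨C=4; E=∅; S=∅; K=[subR :: fun :: let q :: fun]⟩
t=7: ⟨C=4; E=∅; S=∅; K=[subL(4) :: fun :: let q :: fun]⟩
t=8: ⟨C=((λx. p) 7); E={p↦0}; S={0↦0}; K=[let q :: fun]⟩
t=9: ⟨C=(λx. p); E={p↦0}; S={0↦0}; K=[arg :: let q :: fun]⟩
t=10: ⟨C=7; E={p↦0}; S={0↦0}; K=[fun :: let q :: fun]⟩
t=11: ⟨C=p; E={x↦1, p↦0}; S={0↦0, 1↦7}; K=[let q :: fun]⟩
t=12: ⟨C=1; E={q↦2}; S={0↦0, 1↦7, 2↦0}; K=[fun]⟩
t=13: ⟨C=((λz. z) v); E={v↦3}; S={0↦0, 1↦7, 2↦0, 3↦1}; K=∅⟩
t=14: ⟨C=(λz. z); E={v↦3}; S={0↦0, 1↦7, 2↦0, 3↦1}; K=[arg]⟩
t=15: ⟨C=v; E={v↦3}; S={0↦0, 1↦7, 2↦0, 3↦1}; K=[fun]⟩
t=16: ⟨C=z; E={z↦4, v↦3}; S={0↦0, 1↦7, 2↦0, 3↦1, 4↦1}; K=∅⟩
→ final value 1

Answer: 1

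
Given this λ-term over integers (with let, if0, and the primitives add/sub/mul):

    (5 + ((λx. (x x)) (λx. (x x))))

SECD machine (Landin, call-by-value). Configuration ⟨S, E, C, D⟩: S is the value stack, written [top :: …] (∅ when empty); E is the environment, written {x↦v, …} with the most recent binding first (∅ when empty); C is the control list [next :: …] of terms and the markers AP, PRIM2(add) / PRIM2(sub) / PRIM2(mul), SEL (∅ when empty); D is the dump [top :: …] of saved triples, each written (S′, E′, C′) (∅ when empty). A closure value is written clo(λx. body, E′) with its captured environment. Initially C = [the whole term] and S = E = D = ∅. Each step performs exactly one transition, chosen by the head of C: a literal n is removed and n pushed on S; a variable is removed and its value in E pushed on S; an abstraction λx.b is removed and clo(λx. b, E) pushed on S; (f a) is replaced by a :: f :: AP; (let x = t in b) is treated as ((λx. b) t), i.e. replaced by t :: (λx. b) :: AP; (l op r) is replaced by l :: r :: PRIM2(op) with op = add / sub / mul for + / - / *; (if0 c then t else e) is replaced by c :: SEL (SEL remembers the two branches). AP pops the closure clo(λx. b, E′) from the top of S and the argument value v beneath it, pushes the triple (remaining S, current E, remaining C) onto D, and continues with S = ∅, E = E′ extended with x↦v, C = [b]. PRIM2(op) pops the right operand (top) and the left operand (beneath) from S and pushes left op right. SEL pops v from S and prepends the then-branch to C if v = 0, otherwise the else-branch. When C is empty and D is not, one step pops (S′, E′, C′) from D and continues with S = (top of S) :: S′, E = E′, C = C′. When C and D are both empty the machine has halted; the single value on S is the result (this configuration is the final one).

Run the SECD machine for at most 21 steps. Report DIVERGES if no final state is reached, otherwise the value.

Answer: DIVERGES (no final state within 21 steps)

Machine steps:
step 0: [S=∅ | E=∅ | C=[(5 + ((λx. (x x)) (λx. (x x))))] | D=∅]
step 1: [S=∅ | E=∅ | C=[5 :: ((λx. (x x)) (λx. (x x))) :: PRIM2(add)] | D=∅]
step 2: [S=[5] | E=∅ | C=[((λx. (x x)) (λx. (x x))) :: PRIM2(add)] | D=∅]
step 3: [S=[5] | E=∅ | C=[(λx. (x x)) :: (λx. (x x)) :: AP :: PRIM2(add)] | D=∅]
step 4: [S=[clo(λx. (x x), ∅) :: 5] | E=∅ | C=[(λx. (x x)) :: AP :: PRIM2(add)] | D=∅]
step 5: [S=[clo(λx. (x x), ∅) :: clo(λx. (x x), ∅) :: 5] | E=∅ | C=[AP :: PRIM2(add)] | D=∅]
step 6: [S=∅ | E={x↦clo(λx. (x x), ∅)} | C=[(x x)] | D=[([5], ∅, [PRIM2(add)])]]
step 7: [S=∅ | E={x↦clo(λx. (x x), ∅)} | C=[x :: x :: AP] | D=[([5], ∅, [PRIM2(add)])]]
step 8: [S=[clo(λx. (x x), ∅)] | E={x↦clo(λx. (x x), ∅)} | C=[x :: AP] | D=[([5], ∅, [PRIM2(add)])]]
step 9: [S=[clo(λx. (x x), ∅) :: clo(λx. (x x), ∅)] | E={x↦clo(λx. (x x), ∅)} | C=[AP] | D=[([5], ∅, [PRIM2(add)])]]
step 10: [S=∅ | E={x↦clo(λx. (x x), ∅)} | C=[(x x)] | D=[(∅, {x↦clo(λx. (x x), ∅)}, ∅) :: ([5], ∅, [PRIM2(add)])]]
step 11: [S=∅ | E={x↦clo(λx. (x x), ∅)} | C=[x :: x :: AP] | D=[(∅, {x↦clo(λx. (x x), ∅)}, ∅) :: ([5], ∅, [PRIM2(add)])]]
step 12: [S=[clo(λx. (x x), ∅)] | E={x↦clo(λx. (x x), ∅)} | C=[x :: AP] | D=[(∅, {x↦clo(λx. (x x), ∅)}, ∅) :: ([5], ∅, [PRIM2(add)])]]
step 13: [S=[clo(λx. (x x), ∅) :: clo(λx. (x x), ∅)] | E={x↦clo(λx. (x x), ∅)} | C=[AP] | D=[(∅, {x↦clo(λx. (x x), ∅)}, ∅) :: ([5], ∅, [PRIM2(add)])]]
step 14: [S=∅ | E={x↦clo(λx. (x x), ∅)} | C=[(x x)] | D=[(∅, {x↦clo(λx. (x x), ∅)}, ∅) :: (∅, {x↦clo(λx. (x x), ∅)}, ∅) :: ([5], ∅, [PRIM2(add)])]]
step 15: [S=∅ | E={x↦clo(λx. (x x), ∅)} | C=[x :: x :: AP] | D=[(∅, {x↦clo(λx. (x x), ∅)}, ∅) :: (∅, {x↦clo(λx. (x x), ∅)}, ∅) :: ([5], ∅, [PRIM2(add)])]]
step 16: [S=[clo(λx. (x x), ∅)] | E={x↦clo(λx. (x x), ∅)} | C=[x :: AP] | D=[(∅, {x↦clo(λx. (x x), ∅)}, ∅) :: (∅, {x↦clo(λx. (x x), ∅)}, ∅) :: ([5], ∅, [PRIM2(add)])]]
step 17: [S=[clo(λx. (x x), ∅) :: clo(λx. (x x), ∅)] | E={x↦clo(λx. (x x), ∅)} | C=[AP] | D=[(∅, {x↦clo(λx. (x x), ∅)}, ∅) :: (∅, {x↦clo(λx. (x x), ∅)}, ∅) :: ([5], ∅, [PRIM2(add)])]]
step 18: [S=∅ | E={x↦clo(λx. (x x), ∅)} | C=[(x x)] | D=[(∅, {x↦clo(λx. (x x), ∅)}, ∅) :: (∅, {x↦clo(λx. (x x), ∅)}, ∅) :: (∅, {x↦clo(λx. (x x), ∅)}, ∅) :: ([5], ∅, [PRIM2(add)])]]
step 19: [S=∅ | E={x↦clo(λx. (x x), ∅)} | C=[x :: x :: AP] | D=[(∅, {x↦clo(λx. (x x), ∅)}, ∅) :: (∅, {x↦clo(λx. (x x), ∅)}, ∅) :: (∅, {x↦clo(λx. (x x), ∅)}, ∅) :: ([5], ∅, [PRIM2(add)])]]
step 20: [S=[clo(λx. (x x), ∅)] | E={x↦clo(λx. (x x), ∅)} | C=[x :: AP] | D=[(∅, {x↦clo(λx. (x x), ∅)}, ∅) :: (∅, {x↦clo(λx. (x x), ∅)}, ∅) :: (∅, {x↦clo(λx. (x x), ∅)}, ∅) :: ([5], ∅, [PRIM2(add)])]]
step 21: [S=[clo(λx. (x x), ∅) :: clo(λx. (x x), ∅)] | E={x↦clo(λx. (x x), ∅)} | C=[AP] | D=[(∅, {x↦clo(λx. (x x), ∅)}, ∅) :: (∅, {x↦clo(λx. (x x), ∅)}, ∅) :: (∅, {x↦clo(λx. (x x), ∅)}, ∅) :: ([5], ∅, [PRIM2(add)])]]
→ 21 transitions taken and the configuration is still not final: no result within 21 steps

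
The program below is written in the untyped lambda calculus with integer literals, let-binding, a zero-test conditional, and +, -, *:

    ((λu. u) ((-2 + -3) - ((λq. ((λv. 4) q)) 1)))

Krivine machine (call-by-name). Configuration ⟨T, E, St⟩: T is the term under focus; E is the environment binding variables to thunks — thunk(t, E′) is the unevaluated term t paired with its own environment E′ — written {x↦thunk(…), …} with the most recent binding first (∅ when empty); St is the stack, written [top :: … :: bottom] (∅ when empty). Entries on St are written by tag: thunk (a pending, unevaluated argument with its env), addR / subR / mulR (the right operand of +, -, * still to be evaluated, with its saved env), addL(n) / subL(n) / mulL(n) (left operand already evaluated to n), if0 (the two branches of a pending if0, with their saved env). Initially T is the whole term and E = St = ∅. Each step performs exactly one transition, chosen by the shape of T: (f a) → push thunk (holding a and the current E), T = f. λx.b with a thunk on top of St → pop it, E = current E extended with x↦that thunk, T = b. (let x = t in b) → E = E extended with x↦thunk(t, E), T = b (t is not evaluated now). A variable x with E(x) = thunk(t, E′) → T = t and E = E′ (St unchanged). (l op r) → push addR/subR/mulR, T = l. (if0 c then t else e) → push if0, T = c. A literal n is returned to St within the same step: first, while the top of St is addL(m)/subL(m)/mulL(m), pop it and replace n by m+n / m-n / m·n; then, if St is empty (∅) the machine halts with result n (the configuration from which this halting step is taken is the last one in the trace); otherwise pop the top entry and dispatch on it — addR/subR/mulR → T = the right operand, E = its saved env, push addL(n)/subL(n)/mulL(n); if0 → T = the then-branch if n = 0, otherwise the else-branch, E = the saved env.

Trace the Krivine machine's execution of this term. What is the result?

Answer: -9

Derivation:
step 0: ⟨T=((λu. u) ((-2 + -3) - ((λq. ((λv. 4) q)) 1))); E=∅; St=∅⟩
step 1: ⟨T=(λu. u); E=∅; St=[thunk]⟩
step 2: ⟨T=u; E={u↦thunk(((-2 + -3) - ((λq. ((λv. 4) q)) 1)), ∅)}; St=∅⟩
step 3: ⟨T=((-2 + -3) - ((λq. ((λv. 4) q)) 1)); E=∅; St=∅⟩
step 4: ⟨T=(-2 + -3); E=∅; St=[subR]⟩
step 5: ⟨T=-2; E=∅; St=[addR :: subR]⟩
step 6: ⟨T=-3; E=∅; St=[addL(-2) :: subR]⟩
step 7: ⟨T=((λq. ((λv. 4) q)) 1); E=∅; St=[subL(-5)]⟩
step 8: ⟨T=(λq. ((λv. 4) q)); E=∅; St=[thunk :: subL(-5)]⟩
step 9: ⟨T=((λv. 4) q); E={q↦thunk(1, ∅)}; St=[subL(-5)]⟩
step 10: ⟨T=(λv. 4); E={q↦thunk(1, ∅)}; St=[thunk :: subL(-5)]⟩
step 11: ⟨T=4; E={v↦thunk(q, {q↦thunk(1, ∅)}), q↦thunk(1, ∅)}; St=[subL(-5)]⟩
→ final value -9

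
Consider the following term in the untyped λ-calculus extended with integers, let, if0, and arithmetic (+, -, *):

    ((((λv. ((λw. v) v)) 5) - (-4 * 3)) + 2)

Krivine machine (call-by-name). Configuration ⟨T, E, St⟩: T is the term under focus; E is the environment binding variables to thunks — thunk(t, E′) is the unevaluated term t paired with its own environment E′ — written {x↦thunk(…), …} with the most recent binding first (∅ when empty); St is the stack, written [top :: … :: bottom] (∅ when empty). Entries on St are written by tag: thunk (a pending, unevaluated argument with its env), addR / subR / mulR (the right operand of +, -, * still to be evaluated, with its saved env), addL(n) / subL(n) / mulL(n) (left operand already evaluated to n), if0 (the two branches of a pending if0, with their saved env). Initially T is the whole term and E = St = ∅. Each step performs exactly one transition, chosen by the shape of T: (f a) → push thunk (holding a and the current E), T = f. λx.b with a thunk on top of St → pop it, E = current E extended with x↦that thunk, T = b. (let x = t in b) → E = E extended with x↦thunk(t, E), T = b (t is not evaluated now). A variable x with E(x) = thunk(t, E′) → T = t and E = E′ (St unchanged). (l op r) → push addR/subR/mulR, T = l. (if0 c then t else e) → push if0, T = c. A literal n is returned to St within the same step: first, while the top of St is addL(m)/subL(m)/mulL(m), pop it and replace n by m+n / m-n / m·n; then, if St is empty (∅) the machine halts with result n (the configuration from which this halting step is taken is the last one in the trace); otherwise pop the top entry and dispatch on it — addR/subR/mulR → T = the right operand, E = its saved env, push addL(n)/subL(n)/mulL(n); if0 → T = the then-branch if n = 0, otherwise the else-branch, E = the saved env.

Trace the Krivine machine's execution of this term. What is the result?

Answer: 19

Machine steps:
step 0: [T=((((λv. ((λw. v) v)) 5) - (-4 * 3)) + 2) | E=∅ | St=∅]
step 1: [T=(((λv. ((λw. v) v)) 5) - (-4 * 3)) | E=∅ | St=[addR]]
step 2: [T=((λv. ((λw. v) v)) 5) | E=∅ | St=[subR :: addR]]
step 3: [T=(λv. ((λw. v) v)) | E=∅ | St=[thunk :: subR :: addR]]
step 4: [T=((λw. v) v) | E={v↦thunk(5, ∅)} | St=[subR :: addR]]
step 5: [T=(λw. v) | E={v↦thunk(5, ∅)} | St=[thunk :: subR :: addR]]
step 6: [T=v | E={w↦thunk(v, {v↦thunk(5, ∅)}), v↦thunk(5, ∅)} | St=[subR :: addR]]
step 7: [T=5 | E=∅ | St=[subR :: addR]]
step 8: [T=(-4 * 3) | E=∅ | St=[subL(5) :: addR]]
step 9: [T=-4 | E=∅ | St=[mulR :: subL(5) :: addR]]
step 10: [T=3 | E=∅ | St=[mulL(-4) :: subL(5) :: addR]]
step 11: [T=2 | E=∅ | St=[addL(17)]]
→ final value 19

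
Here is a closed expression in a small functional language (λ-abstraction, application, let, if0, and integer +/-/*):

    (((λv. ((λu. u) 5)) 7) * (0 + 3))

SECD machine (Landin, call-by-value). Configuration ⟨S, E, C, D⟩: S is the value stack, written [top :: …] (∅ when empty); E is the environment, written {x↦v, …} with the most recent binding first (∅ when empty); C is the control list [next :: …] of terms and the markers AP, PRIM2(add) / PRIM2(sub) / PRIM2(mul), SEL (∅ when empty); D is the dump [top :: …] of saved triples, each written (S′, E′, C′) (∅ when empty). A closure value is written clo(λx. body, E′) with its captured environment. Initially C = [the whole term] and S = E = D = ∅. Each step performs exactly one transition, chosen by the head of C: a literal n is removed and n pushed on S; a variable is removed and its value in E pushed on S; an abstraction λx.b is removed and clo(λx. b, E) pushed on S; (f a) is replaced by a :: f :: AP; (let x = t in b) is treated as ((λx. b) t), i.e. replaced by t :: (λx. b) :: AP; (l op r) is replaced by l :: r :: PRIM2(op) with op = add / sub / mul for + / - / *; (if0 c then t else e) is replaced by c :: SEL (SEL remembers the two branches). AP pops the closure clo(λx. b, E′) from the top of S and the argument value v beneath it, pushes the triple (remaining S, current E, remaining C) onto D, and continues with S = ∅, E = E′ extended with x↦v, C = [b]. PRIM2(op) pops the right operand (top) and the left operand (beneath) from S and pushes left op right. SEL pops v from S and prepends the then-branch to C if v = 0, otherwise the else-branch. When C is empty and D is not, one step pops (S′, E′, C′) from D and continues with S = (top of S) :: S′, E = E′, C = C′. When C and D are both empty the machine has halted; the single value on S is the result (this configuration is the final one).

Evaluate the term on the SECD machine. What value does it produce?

t=0: [S=∅ | E=∅ | C=[(((λv. ((λu. u) 5)) 7) * (0 + 3))] | D=∅]
t=1: [S=∅ | E=∅ | C=[((λv. ((λu. u) 5)) 7) :: (0 + 3) :: PRIM2(mul)] | D=∅]
t=2: [S=∅ | E=∅ | C=[7 :: (λv. ((λu. u) 5)) :: AP :: (0 + 3) :: PRIM2(mul)] | D=∅]
t=3: [S=[7] | E=∅ | C=[(λv. ((λu. u) 5)) :: AP :: (0 + 3) :: PRIM2(mul)] | D=∅]
t=4: [S=[clo(λv. ((λu. u) 5), ∅) :: 7] | E=∅ | C=[AP :: (0 + 3) :: PRIM2(mul)] | D=∅]
t=5: [S=∅ | E={v↦7} | C=[((λu. u) 5)] | D=[(∅, ∅, [(0 + 3) :: PRIM2(mul)])]]
t=6: [S=∅ | E={v↦7} | C=[5 :: (λu. u) :: AP] | D=[(∅, ∅, [(0 + 3) :: PRIM2(mul)])]]
t=7: [S=[5] | E={v↦7} | C=[(λu. u) :: AP] | D=[(∅, ∅, [(0 + 3) :: PRIM2(mul)])]]
t=8: [S=[clo(λu. u, {v↦7}) :: 5] | E={v↦7} | C=[AP] | D=[(∅, ∅, [(0 + 3) :: PRIM2(mul)])]]
t=9: [S=∅ | E={u↦5, v↦7} | C=[u] | D=[(∅, {v↦7}, ∅) :: (∅, ∅, [(0 + 3) :: PRIM2(mul)])]]
t=10: [S=[5] | E={u↦5, v↦7} | C=∅ | D=[(∅, {v↦7}, ∅) :: (∅, ∅, [(0 + 3) :: PRIM2(mul)])]]
t=11: [S=[5] | E={v↦7} | C=∅ | D=[(∅, ∅, [(0 + 3) :: PRIM2(mul)])]]
t=12: [S=[5] | E=∅ | C=[(0 + 3) :: PRIM2(mul)] | D=∅]
t=13: [S=[5] | E=∅ | C=[0 :: 3 :: PRIM2(add) :: PRIM2(mul)] | D=∅]
t=14: [S=[0 :: 5] | E=∅ | C=[3 :: PRIM2(add) :: PRIM2(mul)] | D=∅]
t=15: [S=[3 :: 0 :: 5] | E=∅ | C=[PRIM2(add) :: PRIM2(mul)] | D=∅]
t=16: [S=[3 :: 5] | E=∅ | C=[PRIM2(mul)] | D=∅]
t=17: [S=[15] | E=∅ | C=∅ | D=∅]
→ final value 15

Answer: 15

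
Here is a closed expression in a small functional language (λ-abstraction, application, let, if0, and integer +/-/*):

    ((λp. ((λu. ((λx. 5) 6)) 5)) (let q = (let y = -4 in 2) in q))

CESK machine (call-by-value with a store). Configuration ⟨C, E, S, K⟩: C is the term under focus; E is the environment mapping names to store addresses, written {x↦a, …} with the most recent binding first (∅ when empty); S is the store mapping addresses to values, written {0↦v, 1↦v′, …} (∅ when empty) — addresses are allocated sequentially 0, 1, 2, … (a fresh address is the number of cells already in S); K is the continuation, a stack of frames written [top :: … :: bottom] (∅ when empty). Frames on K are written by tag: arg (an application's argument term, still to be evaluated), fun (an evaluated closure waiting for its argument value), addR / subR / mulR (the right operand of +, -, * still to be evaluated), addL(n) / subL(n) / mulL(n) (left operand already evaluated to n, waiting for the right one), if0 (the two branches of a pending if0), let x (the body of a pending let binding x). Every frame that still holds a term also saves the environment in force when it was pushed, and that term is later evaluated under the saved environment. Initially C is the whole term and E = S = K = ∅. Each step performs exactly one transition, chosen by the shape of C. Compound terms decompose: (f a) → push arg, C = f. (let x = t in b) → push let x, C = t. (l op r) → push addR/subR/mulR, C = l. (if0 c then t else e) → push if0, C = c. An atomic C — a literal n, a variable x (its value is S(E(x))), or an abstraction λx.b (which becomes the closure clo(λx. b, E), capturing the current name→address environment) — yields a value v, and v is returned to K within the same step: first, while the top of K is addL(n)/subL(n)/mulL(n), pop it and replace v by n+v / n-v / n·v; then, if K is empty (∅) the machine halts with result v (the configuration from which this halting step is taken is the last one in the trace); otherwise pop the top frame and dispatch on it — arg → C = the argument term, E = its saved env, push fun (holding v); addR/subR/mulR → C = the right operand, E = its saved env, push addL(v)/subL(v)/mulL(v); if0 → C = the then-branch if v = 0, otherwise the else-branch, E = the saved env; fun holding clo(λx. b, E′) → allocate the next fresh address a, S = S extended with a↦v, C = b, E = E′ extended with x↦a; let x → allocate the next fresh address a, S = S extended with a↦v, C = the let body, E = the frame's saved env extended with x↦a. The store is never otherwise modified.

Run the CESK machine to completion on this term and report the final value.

step 0: ⟨C=((λp. ((λu. ((λx. 5) 6)) 5)) (let q = (let y = -4 in 2) in q)); E=∅; S=∅; K=∅⟩
step 1: ⟨C=(λp. ((λu. ((λx. 5) 6)) 5)); E=∅; S=∅; K=[arg]⟩
step 2: ⟨C=(let q = (let y = -4 in 2) in q); E=∅; S=∅; K=[fun]⟩
step 3: ⟨C=(let y = -4 in 2); E=∅; S=∅; K=[let q :: fun]⟩
step 4: ⟨C=-4; E=∅; S=∅; K=[let y :: let q :: fun]⟩
step 5: ⟨C=2; E={y↦0}; S={0↦-4}; K=[let q :: fun]⟩
step 6: ⟨C=q; E={q↦1}; S={0↦-4, 1↦2}; K=[fun]⟩
step 7: ⟨C=((λu. ((λx. 5) 6)) 5); E={p↦2}; S={0↦-4, 1↦2, 2↦2}; K=∅⟩
step 8: ⟨C=(λu. ((λx. 5) 6)); E={p↦2}; S={0↦-4, 1↦2, 2↦2}; K=[arg]⟩
step 9: ⟨C=5; E={p↦2}; S={0↦-4, 1↦2, 2↦2}; K=[fun]⟩
step 10: ⟨C=((λx. 5) 6); E={u↦3, p↦2}; S={0↦-4, 1↦2, 2↦2, 3↦5}; K=∅⟩
step 11: ⟨C=(λx. 5); E={u↦3, p↦2}; S={0↦-4, 1↦2, 2↦2, 3↦5}; K=[arg]⟩
step 12: ⟨C=6; E={u↦3, p↦2}; S={0↦-4, 1↦2, 2↦2, 3↦5}; K=[fun]⟩
step 13: ⟨C=5; E={x↦4, u↦3, p↦2}; S={0↦-4, 1↦2, 2↦2, 3↦5, 4↦6}; K=∅⟩
→ final value 5

Answer: 5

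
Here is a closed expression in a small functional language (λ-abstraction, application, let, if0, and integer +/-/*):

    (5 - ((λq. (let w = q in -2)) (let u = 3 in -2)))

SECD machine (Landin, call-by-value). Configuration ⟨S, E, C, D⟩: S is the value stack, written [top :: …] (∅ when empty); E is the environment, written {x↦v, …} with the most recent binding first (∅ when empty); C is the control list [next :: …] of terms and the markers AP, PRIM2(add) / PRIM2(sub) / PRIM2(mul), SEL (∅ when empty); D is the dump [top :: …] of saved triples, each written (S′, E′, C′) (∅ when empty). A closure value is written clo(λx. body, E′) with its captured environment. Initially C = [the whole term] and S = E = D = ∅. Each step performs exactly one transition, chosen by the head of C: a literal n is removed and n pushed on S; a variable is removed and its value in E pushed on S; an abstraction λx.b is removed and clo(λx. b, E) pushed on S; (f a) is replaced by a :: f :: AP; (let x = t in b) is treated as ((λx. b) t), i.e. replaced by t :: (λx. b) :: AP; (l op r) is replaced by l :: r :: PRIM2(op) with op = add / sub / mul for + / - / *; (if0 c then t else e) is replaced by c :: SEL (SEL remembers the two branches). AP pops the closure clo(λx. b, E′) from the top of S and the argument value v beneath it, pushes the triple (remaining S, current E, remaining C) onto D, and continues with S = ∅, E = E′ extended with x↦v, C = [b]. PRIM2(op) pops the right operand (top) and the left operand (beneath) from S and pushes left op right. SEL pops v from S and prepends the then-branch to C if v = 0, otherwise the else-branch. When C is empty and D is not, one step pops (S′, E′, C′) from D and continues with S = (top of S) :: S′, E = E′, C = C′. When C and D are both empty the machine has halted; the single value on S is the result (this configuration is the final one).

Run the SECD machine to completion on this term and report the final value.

[0] ⟨S=∅; E=∅; C=[(5 - ((λq. (let w = q in -2)) (let u = 3 in -2)))]; D=∅⟩
[1] ⟨S=∅; E=∅; C=[5 :: ((λq. (let w = q in -2)) (let u = 3 in -2)) :: PRIM2(sub)]; D=∅⟩
[2] ⟨S=[5]; E=∅; C=[((λq. (let w = q in -2)) (let u = 3 in -2)) :: PRIM2(sub)]; D=∅⟩
[3] ⟨S=[5]; E=∅; C=[(let u = 3 in -2) :: (λq. (let w = q in -2)) :: AP :: PRIM2(sub)]; D=∅⟩
[4] ⟨S=[5]; E=∅; C=[3 :: (λu. -2) :: AP :: (λq. (let w = q in -2)) :: AP :: PRIM2(sub)]; D=∅⟩
[5] ⟨S=[3 :: 5]; E=∅; C=[(λu. -2) :: AP :: (λq. (let w = q in -2)) :: AP :: PRIM2(sub)]; D=∅⟩
[6] ⟨S=[clo(λu. -2, ∅) :: 3 :: 5]; E=∅; C=[AP :: (λq. (let w = q in -2)) :: AP :: PRIM2(sub)]; D=∅⟩
[7] ⟨S=∅; E={u↦3}; C=[-2]; D=[([5], ∅, [(λq. (let w = q in -2)) :: AP :: PRIM2(sub)])]⟩
[8] ⟨S=[-2]; E={u↦3}; C=∅; D=[([5], ∅, [(λq. (let w = q in -2)) :: AP :: PRIM2(sub)])]⟩
[9] ⟨S=[-2 :: 5]; E=∅; C=[(λq. (let w = q in -2)) :: AP :: PRIM2(sub)]; D=∅⟩
[10] ⟨S=[clo(λq. (let w = q in -2), ∅) :: -2 :: 5]; E=∅; C=[AP :: PRIM2(sub)]; D=∅⟩
[11] ⟨S=∅; E={q↦-2}; C=[(let w = q in -2)]; D=[([5], ∅, [PRIM2(sub)])]⟩
[12] ⟨S=∅; E={q↦-2}; C=[q :: (λw. -2) :: AP]; D=[([5], ∅, [PRIM2(sub)])]⟩
[13] ⟨S=[-2]; E={q↦-2}; C=[(λw. -2) :: AP]; D=[([5], ∅, [PRIM2(sub)])]⟩
[14] ⟨S=[clo(λw. -2, {q↦-2}) :: -2]; E={q↦-2}; C=[AP]; D=[([5], ∅, [PRIM2(sub)])]⟩
[15] ⟨S=∅; E={w↦-2, q↦-2}; C=[-2]; D=[(∅, {q↦-2}, ∅) :: ([5], ∅, [PRIM2(sub)])]⟩
[16] ⟨S=[-2]; E={w↦-2, q↦-2}; C=∅; D=[(∅, {q↦-2}, ∅) :: ([5], ∅, [PRIM2(sub)])]⟩
[17] ⟨S=[-2]; E={q↦-2}; C=∅; D=[([5], ∅, [PRIM2(sub)])]⟩
[18] ⟨S=[-2 :: 5]; E=∅; C=[PRIM2(sub)]; D=∅⟩
[19] ⟨S=[7]; E=∅; C=∅; D=∅⟩
→ final value 7

Answer: 7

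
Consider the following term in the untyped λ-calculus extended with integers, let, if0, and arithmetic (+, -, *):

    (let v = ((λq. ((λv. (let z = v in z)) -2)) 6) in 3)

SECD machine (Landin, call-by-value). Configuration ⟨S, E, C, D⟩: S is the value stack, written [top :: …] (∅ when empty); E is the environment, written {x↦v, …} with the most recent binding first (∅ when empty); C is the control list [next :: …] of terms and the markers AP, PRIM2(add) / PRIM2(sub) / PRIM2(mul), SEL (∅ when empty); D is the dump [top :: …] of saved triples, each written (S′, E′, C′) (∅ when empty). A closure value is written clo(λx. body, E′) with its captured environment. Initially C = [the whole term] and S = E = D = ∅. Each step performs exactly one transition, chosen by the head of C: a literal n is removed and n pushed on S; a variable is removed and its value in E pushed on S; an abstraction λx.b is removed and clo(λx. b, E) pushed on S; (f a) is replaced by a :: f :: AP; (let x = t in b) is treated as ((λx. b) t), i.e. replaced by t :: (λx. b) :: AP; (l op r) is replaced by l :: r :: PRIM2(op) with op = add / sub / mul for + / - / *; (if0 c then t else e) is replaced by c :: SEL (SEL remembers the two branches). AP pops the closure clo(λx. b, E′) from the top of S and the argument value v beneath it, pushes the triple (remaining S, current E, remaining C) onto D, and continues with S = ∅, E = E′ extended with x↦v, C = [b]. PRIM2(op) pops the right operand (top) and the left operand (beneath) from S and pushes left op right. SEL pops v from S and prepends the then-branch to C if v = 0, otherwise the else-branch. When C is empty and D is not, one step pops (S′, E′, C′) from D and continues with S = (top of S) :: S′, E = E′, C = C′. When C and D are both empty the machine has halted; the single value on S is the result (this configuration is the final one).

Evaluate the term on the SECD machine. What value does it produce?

Answer: 3

Derivation:
step 0: [S=∅ | E=∅ | C=[(let v = ((λq. ((λv. (let z = v in z)) -2)) 6) in 3)] | D=∅]
step 1: [S=∅ | E=∅ | C=[((λq. ((λv. (let z = v in z)) -2)) 6) :: (λv. 3) :: AP] | D=∅]
step 2: [S=∅ | E=∅ | C=[6 :: (λq. ((λv. (let z = v in z)) -2)) :: AP :: (λv. 3) :: AP] | D=∅]
step 3: [S=[6] | E=∅ | C=[(λq. ((λv. (let z = v in z)) -2)) :: AP :: (λv. 3) :: AP] | D=∅]
step 4: [S=[clo(λq. ((λv. (let z = v in z)) -2), ∅) :: 6] | E=∅ | C=[AP :: (λv. 3) :: AP] | D=∅]
step 5: [S=∅ | E={q↦6} | C=[((λv. (let z = v in z)) -2)] | D=[(∅, ∅, [(λv. 3) :: AP])]]
step 6: [S=∅ | E={q↦6} | C=[-2 :: (λv. (let z = v in z)) :: AP] | D=[(∅, ∅, [(λv. 3) :: AP])]]
step 7: [S=[-2] | E={q↦6} | C=[(λv. (let z = v in z)) :: AP] | D=[(∅, ∅, [(λv. 3) :: AP])]]
step 8: [S=[clo(λv. (let z = v in z), {q↦6}) :: -2] | E={q↦6} | C=[AP] | D=[(∅, ∅, [(λv. 3) :: AP])]]
step 9: [S=∅ | E={v↦-2, q↦6} | C=[(let z = v in z)] | D=[(∅, {q↦6}, ∅) :: (∅, ∅, [(λv. 3) :: AP])]]
step 10: [S=∅ | E={v↦-2, q↦6} | C=[v :: (λz. z) :: AP] | D=[(∅, {q↦6}, ∅) :: (∅, ∅, [(λv. 3) :: AP])]]
step 11: [S=[-2] | E={v↦-2, q↦6} | C=[(λz. z) :: AP] | D=[(∅, {q↦6}, ∅) :: (∅, ∅, [(λv. 3) :: AP])]]
step 12: [S=[clo(λz. z, {v↦-2, q↦6}) :: -2] | E={v↦-2, q↦6} | C=[AP] | D=[(∅, {q↦6}, ∅) :: (∅, ∅, [(λv. 3) :: AP])]]
step 13: [S=∅ | E={z↦-2, v↦-2, q↦6} | C=[z] | D=[(∅, {v↦-2, q↦6}, ∅) :: (∅, {q↦6}, ∅) :: (∅, ∅, [(λv. 3) :: AP])]]
step 14: [S=[-2] | E={z↦-2, v↦-2, q↦6} | C=∅ | D=[(∅, {v↦-2, q↦6}, ∅) :: (∅, {q↦6}, ∅) :: (∅, ∅, [(λv. 3) :: AP])]]
step 15: [S=[-2] | E={v↦-2, q↦6} | C=∅ | D=[(∅, {q↦6}, ∅) :: (∅, ∅, [(λv. 3) :: AP])]]
step 16: [S=[-2] | E={q↦6} | C=∅ | D=[(∅, ∅, [(λv. 3) :: AP])]]
step 17: [S=[-2] | E=∅ | C=[(λv. 3) :: AP] | D=∅]
step 18: [S=[clo(λv. 3, ∅) :: -2] | E=∅ | C=[AP] | D=∅]
step 19: [S=∅ | E={v↦-2} | C=[3] | D=[(∅, ∅, ∅)]]
step 20: [S=[3] | E={v↦-2} | C=∅ | D=[(∅, ∅, ∅)]]
step 21: [S=[3] | E=∅ | C=∅ | D=∅]
→ final value 3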